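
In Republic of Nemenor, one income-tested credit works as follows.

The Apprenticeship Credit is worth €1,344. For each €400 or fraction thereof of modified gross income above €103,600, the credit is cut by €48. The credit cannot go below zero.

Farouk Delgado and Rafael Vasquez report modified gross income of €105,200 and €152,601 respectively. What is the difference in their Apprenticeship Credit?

Farouk (€105,200): Apprenticeship Credit: income exceeds €103,600 by €1,600, which is 4 full-or-partial €400 increments; reduction = 4 × €48 = €192, leaving €1,152.
Rafael (€152,601): Apprenticeship Credit: income exceeds €103,600 by €49,001 → 123 increments × €48 = €5,904 ≥ base, so the credit is €0.
Difference: |€1,152 − €0| = €1,152.

€1,152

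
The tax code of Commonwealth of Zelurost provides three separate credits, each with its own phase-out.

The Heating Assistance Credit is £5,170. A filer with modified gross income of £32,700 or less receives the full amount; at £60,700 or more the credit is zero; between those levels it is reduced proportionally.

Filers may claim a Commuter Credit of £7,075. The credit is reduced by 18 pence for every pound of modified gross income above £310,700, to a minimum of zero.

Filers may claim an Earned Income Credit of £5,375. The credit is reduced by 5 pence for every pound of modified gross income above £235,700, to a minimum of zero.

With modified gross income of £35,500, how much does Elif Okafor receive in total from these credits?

Heating Assistance Credit: £35,500 is £2,800 into a £28,000 phase-out range, leaving 25,200/28,000 of the credit: £5,170 × 25,200/28,000 = £4,653.
Commuter Credit: £35,500 is at or below the £310,700 threshold, so the full £7,075 applies.
Earned Income Credit: £35,500 is at or below the £235,700 threshold, so the full £5,375 applies.
Total: £4,653 + £7,075 + £5,375 = £17,103.

£17,103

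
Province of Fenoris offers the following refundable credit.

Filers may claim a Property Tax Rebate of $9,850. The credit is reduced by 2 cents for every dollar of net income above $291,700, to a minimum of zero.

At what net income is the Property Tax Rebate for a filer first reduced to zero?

The credit falls by 2% of each dollar above $291,700, so it reaches zero when the excess is $9,850 / 2% = $492,500: income = $291,700 + $492,500 = $784,200.

$784,200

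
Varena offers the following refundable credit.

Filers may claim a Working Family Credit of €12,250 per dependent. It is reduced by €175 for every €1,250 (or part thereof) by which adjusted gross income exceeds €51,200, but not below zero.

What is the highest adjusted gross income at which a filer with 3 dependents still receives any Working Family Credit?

€312,450

Full credit = 3 × €12,250 = €36,750.
After 209 increments the reduction is 209 × €175 = €36,575, leaving €175; one more increment wipes it out. Increment 209 ends at excess 209 × €1,250 = €261,250, so the highest qualifying income is €51,200 + €261,250 = €312,450.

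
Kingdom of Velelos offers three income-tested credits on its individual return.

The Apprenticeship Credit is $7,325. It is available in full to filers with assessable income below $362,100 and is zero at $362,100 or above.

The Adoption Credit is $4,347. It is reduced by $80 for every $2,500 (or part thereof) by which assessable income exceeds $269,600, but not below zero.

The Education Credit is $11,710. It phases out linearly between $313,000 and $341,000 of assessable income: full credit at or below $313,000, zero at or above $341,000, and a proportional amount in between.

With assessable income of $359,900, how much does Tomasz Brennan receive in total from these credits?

Apprenticeship Credit: $359,900 is below the $362,100 cutoff, so the full $7,325 applies.
Adoption Credit: income exceeds $269,600 by $90,300, which is 37 full-or-partial $2,500 increments; reduction = 37 × $80 = $2,960, leaving $1,387.
Education Credit: $359,900 is at or above $341,000, so the credit is $0.
Total: $7,325 + $1,387 + $0 = $8,712.

$8,712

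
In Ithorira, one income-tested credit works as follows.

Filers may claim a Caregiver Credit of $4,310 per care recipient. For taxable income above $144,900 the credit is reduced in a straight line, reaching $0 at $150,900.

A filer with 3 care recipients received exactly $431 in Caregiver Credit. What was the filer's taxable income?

Full credit = 3 × $4,310 = $12,930.
$431 is 431/12,930 of the full $12,930, so 12,499/12,930 of the $6,000 range has been used: income = $144,900 + $6,000 × 12,499/12,930 = $150,700.

$150,700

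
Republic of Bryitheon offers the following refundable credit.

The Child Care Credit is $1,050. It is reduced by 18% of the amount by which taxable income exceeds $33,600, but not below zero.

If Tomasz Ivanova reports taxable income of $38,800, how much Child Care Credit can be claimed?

$114

Child Care Credit: 18% of the $5,200 excess over $33,600 is $936; credit = $1,050 − $936 = $114.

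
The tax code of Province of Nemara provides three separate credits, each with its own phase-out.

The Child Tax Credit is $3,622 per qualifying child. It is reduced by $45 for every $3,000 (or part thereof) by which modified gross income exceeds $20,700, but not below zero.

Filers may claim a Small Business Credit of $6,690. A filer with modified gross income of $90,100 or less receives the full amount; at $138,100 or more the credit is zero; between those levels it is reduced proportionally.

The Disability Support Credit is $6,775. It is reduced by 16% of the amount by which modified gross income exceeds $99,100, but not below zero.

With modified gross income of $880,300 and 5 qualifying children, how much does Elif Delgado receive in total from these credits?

Child Tax Credit: base = 5 × $3,622 = $18,110. income exceeds $20,700 by $859,600, which is 287 full-or-partial $3,000 increments; reduction = 287 × $45 = $12,915, leaving $5,195.
Small Business Credit: $880,300 is at or above $138,100, so the credit is $0.
Disability Support Credit: 16% of the $781,200 excess over $99,100 is $124,992 ≥ base, so the credit is $0.
Total: $5,195 + $0 + $0 = $5,195.

$5,195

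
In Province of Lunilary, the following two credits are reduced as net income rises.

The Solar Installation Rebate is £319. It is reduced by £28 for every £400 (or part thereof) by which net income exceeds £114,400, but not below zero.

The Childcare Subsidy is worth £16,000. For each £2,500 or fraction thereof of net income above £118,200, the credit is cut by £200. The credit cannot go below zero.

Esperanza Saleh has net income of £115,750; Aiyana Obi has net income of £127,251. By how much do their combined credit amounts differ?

Esperanza (£115,750): Solar Installation Rebate: income exceeds £114,400 by £1,350, which is 4 full-or-partial £400 increments; reduction = 4 × £28 = £112, leaving £207. Childcare Subsidy: £115,750 is at or below the £118,200 threshold, so the full £16,000 applies. total £207 + £16,000 = £16,207
Aiyana (£127,251): Solar Installation Rebate: income exceeds £114,400 by £12,851 → 33 increments × £28 = £924 ≥ base, so the credit is £0. Childcare Subsidy: income exceeds £118,200 by £9,051, which is 4 full-or-partial £2,500 increments; reduction = 4 × £200 = £800, leaving £15,200. total £0 + £15,200 = £15,200
Difference: |£16,207 − £15,200| = £1,007.

£1,007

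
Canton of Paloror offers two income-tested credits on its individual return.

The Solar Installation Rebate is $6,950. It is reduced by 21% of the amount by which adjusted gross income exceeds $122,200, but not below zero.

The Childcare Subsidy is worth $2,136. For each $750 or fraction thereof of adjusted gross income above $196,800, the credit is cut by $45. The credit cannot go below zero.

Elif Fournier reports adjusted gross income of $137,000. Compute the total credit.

Solar Installation Rebate: 21% of the $14,800 excess over $122,200 is $3,108; credit = $6,950 − $3,108 = $3,842.
Childcare Subsidy: $137,000 is at or below the $196,800 threshold, so the full $2,136 applies.
Total: $3,842 + $2,136 = $5,978.

$5,978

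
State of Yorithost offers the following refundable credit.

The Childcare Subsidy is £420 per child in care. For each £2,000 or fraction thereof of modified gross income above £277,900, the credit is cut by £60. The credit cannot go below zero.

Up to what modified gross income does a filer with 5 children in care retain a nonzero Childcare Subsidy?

£345,900

Full credit = 5 × £420 = £2,100.
After 34 increments the reduction is 34 × £60 = £2,040, leaving £60; one more increment wipes it out. Increment 34 ends at excess 34 × £2,000 = £68,000, so the highest qualifying income is £277,900 + £68,000 = £345,900.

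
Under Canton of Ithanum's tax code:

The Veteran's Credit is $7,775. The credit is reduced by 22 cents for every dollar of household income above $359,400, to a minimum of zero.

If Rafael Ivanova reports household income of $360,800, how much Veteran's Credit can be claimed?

Veteran's Credit: 22% of the $1,400 excess over $359,400 is $308; credit = $7,775 − $308 = $7,467.

$7,467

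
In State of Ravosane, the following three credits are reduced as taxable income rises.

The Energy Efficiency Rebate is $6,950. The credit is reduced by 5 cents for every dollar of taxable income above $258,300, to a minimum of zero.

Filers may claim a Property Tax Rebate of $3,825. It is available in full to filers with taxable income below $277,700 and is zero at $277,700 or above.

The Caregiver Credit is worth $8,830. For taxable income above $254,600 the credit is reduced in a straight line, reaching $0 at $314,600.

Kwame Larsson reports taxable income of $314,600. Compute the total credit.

$4,135

Energy Efficiency Rebate: 5% of the $56,300 excess over $258,300 is $2,815; credit = $6,950 − $2,815 = $4,135.
Property Tax Rebate: $314,600 meets or exceeds the $277,700 cutoff, so the credit is $0.
Caregiver Credit: $314,600 is at or above $314,600, so the credit is $0.
Total: $4,135 + $0 + $0 = $4,135.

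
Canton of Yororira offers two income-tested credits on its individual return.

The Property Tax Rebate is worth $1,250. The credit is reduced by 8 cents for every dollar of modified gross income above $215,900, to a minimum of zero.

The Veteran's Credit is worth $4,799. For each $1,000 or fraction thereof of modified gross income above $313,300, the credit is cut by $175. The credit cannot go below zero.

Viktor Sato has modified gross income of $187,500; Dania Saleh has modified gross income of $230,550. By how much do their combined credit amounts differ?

Viktor ($187,500): Property Tax Rebate: $187,500 is at or below the $215,900 threshold, so the full $1,250 applies. Veteran's Credit: $187,500 is at or below the $313,300 threshold, so the full $4,799 applies. total $1,250 + $4,799 = $6,049
Dania ($230,550): Property Tax Rebate: 8% of the $14,650 excess over $215,900 is $1,172; credit = $1,250 − $1,172 = $78. Veteran's Credit: $230,550 is at or below the $313,300 threshold, so the full $4,799 applies. total $78 + $4,799 = $4,877
Difference: |$6,049 − $4,877| = $1,172.

$1,172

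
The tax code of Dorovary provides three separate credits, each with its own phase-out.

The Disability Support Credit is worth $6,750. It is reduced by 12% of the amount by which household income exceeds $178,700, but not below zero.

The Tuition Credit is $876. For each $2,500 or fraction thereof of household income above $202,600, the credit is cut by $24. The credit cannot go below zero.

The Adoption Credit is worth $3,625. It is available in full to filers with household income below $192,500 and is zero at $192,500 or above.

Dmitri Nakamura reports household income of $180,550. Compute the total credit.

Disability Support Credit: 12% of the $1,850 excess over $178,700 is $222; credit = $6,750 − $222 = $6,528.
Tuition Credit: $180,550 is at or below the $202,600 threshold, so the full $876 applies.
Adoption Credit: $180,550 is below the $192,500 cutoff, so the full $3,625 applies.
Total: $6,528 + $876 + $3,625 = $11,029.

$11,029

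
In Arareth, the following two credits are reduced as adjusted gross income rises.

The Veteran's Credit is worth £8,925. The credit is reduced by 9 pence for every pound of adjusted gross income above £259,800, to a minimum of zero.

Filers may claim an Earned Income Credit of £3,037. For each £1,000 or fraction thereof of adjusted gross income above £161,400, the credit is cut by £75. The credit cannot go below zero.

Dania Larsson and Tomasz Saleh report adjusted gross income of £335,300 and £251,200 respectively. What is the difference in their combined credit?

£6,795

Dania (£335,300): Veteran's Credit: 9% of the £75,500 excess over £259,800 is £6,795; credit = £8,925 − £6,795 = £2,130. Earned Income Credit: income exceeds £161,400 by £173,900 → 174 increments × £75 = £13,050 ≥ base, so the credit is £0. total £2,130 + £0 = £2,130
Tomasz (£251,200): Veteran's Credit: £251,200 is at or below the £259,800 threshold, so the full £8,925 applies. Earned Income Credit: income exceeds £161,400 by £89,800 → 90 increments × £75 = £6,750 ≥ base, so the credit is £0. total £8,925 + £0 = £8,925
Difference: |£2,130 − £8,925| = £6,795.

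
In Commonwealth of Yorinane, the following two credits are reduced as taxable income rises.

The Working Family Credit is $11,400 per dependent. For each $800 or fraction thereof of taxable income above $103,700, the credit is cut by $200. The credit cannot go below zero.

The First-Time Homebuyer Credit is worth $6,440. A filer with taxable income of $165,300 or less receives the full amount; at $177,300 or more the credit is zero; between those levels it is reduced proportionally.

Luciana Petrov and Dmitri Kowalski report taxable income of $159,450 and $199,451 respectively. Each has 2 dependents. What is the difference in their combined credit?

$15,240

Luciana ($159,450): Working Family Credit: base = 2 × $11,400 = $22,800. income exceeds $103,700 by $55,750, which is 70 full-or-partial $800 increments; reduction = 70 × $200 = $14,000, leaving $8,800. First-Time Homebuyer Credit: $159,450 is at or below the $165,300 threshold, so the full $6,440 applies. total $8,800 + $6,440 = $15,240
Dmitri ($199,451): Working Family Credit: base = 2 × $11,400 = $22,800. income exceeds $103,700 by $95,751 → 120 increments × $200 = $24,000 ≥ base, so the credit is $0. First-Time Homebuyer Credit: $199,451 is at or above $177,300, so the credit is $0. total $0 + $0 = $0
Difference: |$15,240 − $0| = $15,240.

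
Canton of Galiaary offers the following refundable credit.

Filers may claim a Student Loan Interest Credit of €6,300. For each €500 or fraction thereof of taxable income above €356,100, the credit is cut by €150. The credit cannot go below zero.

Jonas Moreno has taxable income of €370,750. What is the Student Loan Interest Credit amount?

Student Loan Interest Credit: income exceeds €356,100 by €14,650, which is 30 full-or-partial €500 increments; reduction = 30 × €150 = €4,500, leaving €1,800.

€1,800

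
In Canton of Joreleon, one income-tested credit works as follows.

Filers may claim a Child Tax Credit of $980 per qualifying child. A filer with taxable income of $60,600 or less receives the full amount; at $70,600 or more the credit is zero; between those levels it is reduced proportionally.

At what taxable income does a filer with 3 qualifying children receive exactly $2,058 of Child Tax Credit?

Full credit = 3 × $980 = $2,940.
$2,058 is 2,058/2,940 of the full $2,940, so 882/2,940 of the $10,000 range has been used: income = $60,600 + $10,000 × 882/2,940 = $63,600.

$63,600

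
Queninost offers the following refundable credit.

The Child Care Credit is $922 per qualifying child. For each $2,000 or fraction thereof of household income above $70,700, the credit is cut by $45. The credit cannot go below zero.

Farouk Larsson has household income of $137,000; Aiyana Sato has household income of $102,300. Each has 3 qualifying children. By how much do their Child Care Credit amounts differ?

Farouk ($137,000): Child Care Credit: base = 3 × $922 = $2,766. income exceeds $70,700 by $66,300, which is 34 full-or-partial $2,000 increments; reduction = 34 × $45 = $1,530, leaving $1,236.
Aiyana ($102,300): Child Care Credit: base = 3 × $922 = $2,766. income exceeds $70,700 by $31,600, which is 16 full-or-partial $2,000 increments; reduction = 16 × $45 = $720, leaving $2,046.
Difference: |$1,236 − $2,046| = $810.

$810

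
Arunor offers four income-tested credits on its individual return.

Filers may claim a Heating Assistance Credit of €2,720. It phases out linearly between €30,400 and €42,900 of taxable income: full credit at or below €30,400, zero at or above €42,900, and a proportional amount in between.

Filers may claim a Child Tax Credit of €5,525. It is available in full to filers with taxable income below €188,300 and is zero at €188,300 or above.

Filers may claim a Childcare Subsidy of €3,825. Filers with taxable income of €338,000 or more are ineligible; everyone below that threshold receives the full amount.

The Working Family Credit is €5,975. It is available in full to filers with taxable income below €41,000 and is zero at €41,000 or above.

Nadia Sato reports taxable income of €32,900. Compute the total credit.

Heating Assistance Credit: €32,900 is €2,500 into a €12,500 phase-out range, leaving 10,000/12,500 of the credit: €2,720 × 10,000/12,500 = €2,176.
Child Tax Credit: €32,900 is below the €188,300 cutoff, so the full €5,525 applies.
Childcare Subsidy: €32,900 is below the €338,000 cutoff, so the full €3,825 applies.
Working Family Credit: €32,900 is below the €41,000 cutoff, so the full €5,975 applies.
Total: €2,176 + €5,525 + €3,825 + €5,975 = €17,501.

€17,501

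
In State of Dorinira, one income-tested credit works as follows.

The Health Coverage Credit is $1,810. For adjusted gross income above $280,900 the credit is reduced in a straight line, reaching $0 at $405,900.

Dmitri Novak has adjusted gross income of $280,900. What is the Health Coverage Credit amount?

$1,810

Health Coverage Credit: $280,900 is at or below the $280,900 threshold, so the full $1,810 applies.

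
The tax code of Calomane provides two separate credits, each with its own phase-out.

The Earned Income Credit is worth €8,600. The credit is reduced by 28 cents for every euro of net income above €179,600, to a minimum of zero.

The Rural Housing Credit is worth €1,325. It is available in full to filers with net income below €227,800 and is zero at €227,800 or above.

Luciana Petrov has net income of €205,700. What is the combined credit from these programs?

€2,617

Earned Income Credit: 28% of the €26,100 excess over €179,600 is €7,308; credit = €8,600 − €7,308 = €1,292.
Rural Housing Credit: €205,700 is below the €227,800 cutoff, so the full €1,325 applies.
Total: €1,292 + €1,325 = €2,617.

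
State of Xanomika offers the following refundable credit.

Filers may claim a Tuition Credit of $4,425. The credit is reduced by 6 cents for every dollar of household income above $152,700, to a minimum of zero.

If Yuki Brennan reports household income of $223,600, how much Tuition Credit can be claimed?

$171

Tuition Credit: 6% of the $70,900 excess over $152,700 is $4,254; credit = $4,425 − $4,254 = $171.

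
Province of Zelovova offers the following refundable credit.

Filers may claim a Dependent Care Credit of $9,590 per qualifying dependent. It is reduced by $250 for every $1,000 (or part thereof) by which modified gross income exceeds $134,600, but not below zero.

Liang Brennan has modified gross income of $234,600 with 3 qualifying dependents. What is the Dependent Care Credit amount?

$3,770

Dependent Care Credit: base = 3 × $9,590 = $28,770. income exceeds $134,600 by $100,000, which is 100 full-or-partial $1,000 increments; reduction = 100 × $250 = $25,000, leaving $3,770.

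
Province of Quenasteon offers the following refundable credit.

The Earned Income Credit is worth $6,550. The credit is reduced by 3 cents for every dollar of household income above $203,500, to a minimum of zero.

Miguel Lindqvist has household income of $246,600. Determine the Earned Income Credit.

Earned Income Credit: 3% of the $43,100 excess over $203,500 is $1,293; credit = $6,550 − $1,293 = $5,257.

$5,257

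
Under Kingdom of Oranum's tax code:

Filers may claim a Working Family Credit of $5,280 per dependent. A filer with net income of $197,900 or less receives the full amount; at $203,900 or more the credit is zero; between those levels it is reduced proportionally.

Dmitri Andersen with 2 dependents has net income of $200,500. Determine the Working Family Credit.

Working Family Credit: base = 2 × $5,280 = $10,560. $200,500 is $2,600 into a $6,000 phase-out range, leaving 3,400/6,000 of the credit: $10,560 × 3,400/6,000 = $5,984.

$5,984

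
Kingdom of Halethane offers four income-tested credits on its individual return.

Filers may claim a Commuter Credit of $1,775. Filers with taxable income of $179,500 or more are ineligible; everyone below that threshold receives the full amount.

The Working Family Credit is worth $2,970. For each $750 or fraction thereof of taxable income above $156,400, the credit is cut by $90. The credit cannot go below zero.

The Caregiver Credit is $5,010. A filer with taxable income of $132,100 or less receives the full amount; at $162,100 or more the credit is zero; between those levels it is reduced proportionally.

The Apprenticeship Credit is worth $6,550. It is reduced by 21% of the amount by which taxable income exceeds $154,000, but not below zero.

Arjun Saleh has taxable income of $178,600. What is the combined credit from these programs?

$3,429

Commuter Credit: $178,600 is below the $179,500 cutoff, so the full $1,775 applies.
Working Family Credit: income exceeds $156,400 by $22,200, which is 30 full-or-partial $750 increments; reduction = 30 × $90 = $2,700, leaving $270.
Caregiver Credit: $178,600 is at or above $162,100, so the credit is $0.
Apprenticeship Credit: 21% of the $24,600 excess over $154,000 is $5,166; credit = $6,550 − $5,166 = $1,384.
Total: $1,775 + $270 + $0 + $1,384 = $3,429.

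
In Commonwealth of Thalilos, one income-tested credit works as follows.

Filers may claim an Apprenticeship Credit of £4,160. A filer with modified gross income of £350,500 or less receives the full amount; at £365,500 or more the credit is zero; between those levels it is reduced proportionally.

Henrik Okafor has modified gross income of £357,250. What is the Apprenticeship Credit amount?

Apprenticeship Credit: £357,250 is £6,750 into a £15,000 phase-out range, leaving 8,250/15,000 of the credit: £4,160 × 8,250/15,000 = £2,288.

£2,288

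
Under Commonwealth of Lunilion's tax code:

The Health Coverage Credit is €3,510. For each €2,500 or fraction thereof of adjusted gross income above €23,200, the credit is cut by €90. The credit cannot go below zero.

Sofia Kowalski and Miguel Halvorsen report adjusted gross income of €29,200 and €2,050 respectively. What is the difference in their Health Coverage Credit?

Sofia (€29,200): Health Coverage Credit: income exceeds €23,200 by €6,000, which is 3 full-or-partial €2,500 increments; reduction = 3 × €90 = €270, leaving €3,240.
Miguel (€2,050): Health Coverage Credit: €2,050 is at or below the €23,200 threshold, so the full €3,510 applies.
Difference: |€3,240 − €3,510| = €270.

€270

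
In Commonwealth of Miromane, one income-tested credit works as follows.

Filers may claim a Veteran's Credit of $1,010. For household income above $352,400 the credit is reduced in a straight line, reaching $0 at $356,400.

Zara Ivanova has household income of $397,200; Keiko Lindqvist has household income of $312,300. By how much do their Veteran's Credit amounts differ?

Zara ($397,200): Veteran's Credit: $397,200 is at or above $356,400, so the credit is $0.
Keiko ($312,300): Veteran's Credit: $312,300 is at or below the $352,400 threshold, so the full $1,010 applies.
Difference: |$0 − $1,010| = $1,010.

$1,010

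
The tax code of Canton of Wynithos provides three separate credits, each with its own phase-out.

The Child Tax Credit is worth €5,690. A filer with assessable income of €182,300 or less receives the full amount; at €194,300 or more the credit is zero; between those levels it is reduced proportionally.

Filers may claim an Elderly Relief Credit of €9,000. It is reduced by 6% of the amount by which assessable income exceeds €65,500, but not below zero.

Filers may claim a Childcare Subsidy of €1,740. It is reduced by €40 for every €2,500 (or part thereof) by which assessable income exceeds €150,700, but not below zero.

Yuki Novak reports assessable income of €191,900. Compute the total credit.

€3,614

Child Tax Credit: €191,900 is €9,600 into a €12,000 phase-out range, leaving 2,400/12,000 of the credit: €5,690 × 2,400/12,000 = €1,138.
Elderly Relief Credit: 6% of the €126,400 excess over €65,500 is €7,584; credit = €9,000 − €7,584 = €1,416.
Childcare Subsidy: income exceeds €150,700 by €41,200, which is 17 full-or-partial €2,500 increments; reduction = 17 × €40 = €680, leaving €1,060.
Total: €1,138 + €1,416 + €1,060 = €3,614.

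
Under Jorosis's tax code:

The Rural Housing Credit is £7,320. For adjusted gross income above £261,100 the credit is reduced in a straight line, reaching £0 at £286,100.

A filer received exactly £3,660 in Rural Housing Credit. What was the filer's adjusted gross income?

£273,600

£3,660 is 3,660/7,320 of the full £7,320, so 3,660/7,320 of the £25,000 range has been used: income = £261,100 + £25,000 × 3,660/7,320 = £273,600.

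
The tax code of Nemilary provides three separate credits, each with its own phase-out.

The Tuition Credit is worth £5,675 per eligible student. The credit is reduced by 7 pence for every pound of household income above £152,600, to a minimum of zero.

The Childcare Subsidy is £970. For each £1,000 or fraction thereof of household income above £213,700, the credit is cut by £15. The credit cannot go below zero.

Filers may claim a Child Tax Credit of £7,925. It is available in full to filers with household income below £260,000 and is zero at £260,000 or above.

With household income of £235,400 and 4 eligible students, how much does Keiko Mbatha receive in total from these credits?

£25,469

Tuition Credit: base = 4 × £5,675 = £22,700. 7% of the £82,800 excess over £152,600 is £5,796; credit = £22,700 − £5,796 = £16,904.
Childcare Subsidy: income exceeds £213,700 by £21,700, which is 22 full-or-partial £1,000 increments; reduction = 22 × £15 = £330, leaving £640.
Child Tax Credit: £235,400 is below the £260,000 cutoff, so the full £7,925 applies.
Total: £16,904 + £640 + £7,925 = £25,469.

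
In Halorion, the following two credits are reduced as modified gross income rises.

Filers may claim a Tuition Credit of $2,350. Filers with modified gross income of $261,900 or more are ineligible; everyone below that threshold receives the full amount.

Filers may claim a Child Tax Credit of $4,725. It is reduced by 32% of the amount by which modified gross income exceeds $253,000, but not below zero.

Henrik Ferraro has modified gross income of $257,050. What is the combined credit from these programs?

$5,779

Tuition Credit: $257,050 is below the $261,900 cutoff, so the full $2,350 applies.
Child Tax Credit: 32% of the $4,050 excess over $253,000 is $1,296; credit = $4,725 − $1,296 = $3,429.
Total: $2,350 + $3,429 = $5,779.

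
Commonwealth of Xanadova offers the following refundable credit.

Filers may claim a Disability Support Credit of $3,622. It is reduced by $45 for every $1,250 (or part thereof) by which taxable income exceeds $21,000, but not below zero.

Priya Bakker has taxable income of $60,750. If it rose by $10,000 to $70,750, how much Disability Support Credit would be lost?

$360

At $60,750 — income exceeds $21,000 by $39,750, which is 32 full-or-partial $1,250 increments; reduction = 32 × $45 = $1,440, leaving $2,182.
At $70,750 — income exceeds $21,000 by $49,750, which is 40 full-or-partial $1,250 increments; reduction = 40 × $45 = $1,800, leaving $1,822.
Lost: $2,182 − $1,822 = $360.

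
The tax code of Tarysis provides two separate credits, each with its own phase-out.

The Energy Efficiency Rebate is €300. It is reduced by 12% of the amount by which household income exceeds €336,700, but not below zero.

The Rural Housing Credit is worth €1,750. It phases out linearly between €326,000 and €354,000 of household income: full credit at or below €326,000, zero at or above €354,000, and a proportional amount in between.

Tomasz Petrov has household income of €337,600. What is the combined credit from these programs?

€1,217

Energy Efficiency Rebate: 12% of the €900 excess over €336,700 is €108; credit = €300 − €108 = €192.
Rural Housing Credit: €337,600 is €11,600 into a €28,000 phase-out range, leaving 16,400/28,000 of the credit: €1,750 × 16,400/28,000 = €1,025.
Total: €192 + €1,025 = €1,217.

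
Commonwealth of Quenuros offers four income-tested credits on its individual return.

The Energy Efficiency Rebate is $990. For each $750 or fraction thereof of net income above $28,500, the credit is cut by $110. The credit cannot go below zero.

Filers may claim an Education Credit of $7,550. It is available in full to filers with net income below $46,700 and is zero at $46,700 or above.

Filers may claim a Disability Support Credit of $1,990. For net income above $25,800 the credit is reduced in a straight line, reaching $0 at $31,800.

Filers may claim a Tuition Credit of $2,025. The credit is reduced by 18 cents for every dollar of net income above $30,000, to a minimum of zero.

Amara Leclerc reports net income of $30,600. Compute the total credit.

$10,525

Energy Efficiency Rebate: income exceeds $28,500 by $2,100, which is 3 full-or-partial $750 increments; reduction = 3 × $110 = $330, leaving $660.
Education Credit: $30,600 is below the $46,700 cutoff, so the full $7,550 applies.
Disability Support Credit: $30,600 is $4,800 into a $6,000 phase-out range, leaving 1,200/6,000 of the credit: $1,990 × 1,200/6,000 = $398.
Tuition Credit: 18% of the $600 excess over $30,000 is $108; credit = $2,025 − $108 = $1,917.
Total: $660 + $7,550 + $398 + $1,917 = $10,525.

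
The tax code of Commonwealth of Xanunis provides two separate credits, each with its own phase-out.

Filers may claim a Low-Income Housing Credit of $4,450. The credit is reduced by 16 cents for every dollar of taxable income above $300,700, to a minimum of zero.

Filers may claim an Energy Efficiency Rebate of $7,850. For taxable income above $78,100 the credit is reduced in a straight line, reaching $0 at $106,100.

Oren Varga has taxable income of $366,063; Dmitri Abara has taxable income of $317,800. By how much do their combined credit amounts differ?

Oren ($366,063): Low-Income Housing Credit: 16% of the $65,363 excess over $300,700 is $10,458.08 ≥ base, so the credit is $0. Energy Efficiency Rebate: $366,063 is at or above $106,100, so the credit is $0. total $0 + $0 = $0
Dmitri ($317,800): Low-Income Housing Credit: 16% of the $17,100 excess over $300,700 is $2,736; credit = $4,450 − $2,736 = $1,714. Energy Efficiency Rebate: $317,800 is at or above $106,100, so the credit is $0. total $1,714 + $0 = $1,714
Difference: |$0 − $1,714| = $1,714.

$1,714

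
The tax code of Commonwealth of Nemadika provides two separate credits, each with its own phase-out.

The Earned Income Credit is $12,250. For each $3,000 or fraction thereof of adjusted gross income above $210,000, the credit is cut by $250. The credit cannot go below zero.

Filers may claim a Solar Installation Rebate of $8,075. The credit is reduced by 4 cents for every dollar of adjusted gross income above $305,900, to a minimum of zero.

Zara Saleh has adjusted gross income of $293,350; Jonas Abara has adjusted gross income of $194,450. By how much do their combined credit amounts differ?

Zara ($293,350): Earned Income Credit: income exceeds $210,000 by $83,350, which is 28 full-or-partial $3,000 increments; reduction = 28 × $250 = $7,000, leaving $5,250. Solar Installation Rebate: $293,350 is at or below the $305,900 threshold, so the full $8,075 applies. total $5,250 + $8,075 = $13,325
Jonas ($194,450): Earned Income Credit: $194,450 is at or below the $210,000 threshold, so the full $12,250 applies. Solar Installation Rebate: $194,450 is at or below the $305,900 threshold, so the full $8,075 applies. total $12,250 + $8,075 = $20,325
Difference: |$13,325 − $20,325| = $7,000.

$7,000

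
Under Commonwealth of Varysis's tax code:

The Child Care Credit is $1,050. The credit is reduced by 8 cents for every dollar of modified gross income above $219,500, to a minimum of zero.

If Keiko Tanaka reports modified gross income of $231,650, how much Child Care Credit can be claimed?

Child Care Credit: 8% of the $12,150 excess over $219,500 is $972; credit = $1,050 − $972 = $78.

$78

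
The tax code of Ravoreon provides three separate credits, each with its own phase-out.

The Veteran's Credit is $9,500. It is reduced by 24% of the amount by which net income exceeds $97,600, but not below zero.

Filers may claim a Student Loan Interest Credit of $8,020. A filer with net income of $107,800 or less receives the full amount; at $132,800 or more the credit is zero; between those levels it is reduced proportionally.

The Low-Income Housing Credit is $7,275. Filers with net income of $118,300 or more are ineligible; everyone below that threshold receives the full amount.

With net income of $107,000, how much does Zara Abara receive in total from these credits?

$22,539

Veteran's Credit: 24% of the $9,400 excess over $97,600 is $2,256; credit = $9,500 − $2,256 = $7,244.
Student Loan Interest Credit: $107,000 is at or below the $107,800 threshold, so the full $8,020 applies.
Low-Income Housing Credit: $107,000 is below the $118,300 cutoff, so the full $7,275 applies.
Total: $7,244 + $8,020 + $7,275 = $22,539.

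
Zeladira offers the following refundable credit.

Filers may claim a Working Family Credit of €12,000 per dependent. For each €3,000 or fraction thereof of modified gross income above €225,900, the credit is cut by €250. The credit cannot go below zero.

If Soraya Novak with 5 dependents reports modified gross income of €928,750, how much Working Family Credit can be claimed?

Working Family Credit: base = 5 × €12,000 = €60,000. income exceeds €225,900 by €702,850, which is 235 full-or-partial €3,000 increments; reduction = 235 × €250 = €58,750, leaving €1,250.

€1,250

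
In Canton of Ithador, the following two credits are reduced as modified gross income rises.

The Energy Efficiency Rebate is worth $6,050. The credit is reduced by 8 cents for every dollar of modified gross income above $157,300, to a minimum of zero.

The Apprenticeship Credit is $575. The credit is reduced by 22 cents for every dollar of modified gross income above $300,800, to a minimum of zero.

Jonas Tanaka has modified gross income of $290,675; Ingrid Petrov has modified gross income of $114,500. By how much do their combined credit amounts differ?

Jonas ($290,675): Energy Efficiency Rebate: 8% of the $133,375 excess over $157,300 is $10,670 ≥ base, so the credit is $0. Apprenticeship Credit: $290,675 is at or below the $300,800 threshold, so the full $575 applies. total $0 + $575 = $575
Ingrid ($114,500): Energy Efficiency Rebate: $114,500 is at or below the $157,300 threshold, so the full $6,050 applies. Apprenticeship Credit: $114,500 is at or below the $300,800 threshold, so the full $575 applies. total $6,050 + $575 = $6,625
Difference: |$575 − $6,625| = $6,050.

$6,050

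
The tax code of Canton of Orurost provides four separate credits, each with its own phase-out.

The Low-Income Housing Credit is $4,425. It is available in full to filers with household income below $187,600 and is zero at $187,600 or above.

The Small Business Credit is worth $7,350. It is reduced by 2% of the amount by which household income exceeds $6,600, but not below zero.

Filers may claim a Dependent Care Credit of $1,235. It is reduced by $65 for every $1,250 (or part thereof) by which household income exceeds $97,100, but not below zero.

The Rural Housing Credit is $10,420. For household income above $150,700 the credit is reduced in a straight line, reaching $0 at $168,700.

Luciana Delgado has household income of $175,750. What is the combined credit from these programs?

$8,392

Low-Income Housing Credit: $175,750 is below the $187,600 cutoff, so the full $4,425 applies.
Small Business Credit: 2% of the $169,150 excess over $6,600 is $3,383; credit = $7,350 − $3,383 = $3,967.
Dependent Care Credit: income exceeds $97,100 by $78,650 → 63 increments × $65 = $4,095 ≥ base, so the credit is $0.
Rural Housing Credit: $175,750 is at or above $168,700, so the credit is $0.
Total: $4,425 + $3,967 + $0 + $0 = $8,392.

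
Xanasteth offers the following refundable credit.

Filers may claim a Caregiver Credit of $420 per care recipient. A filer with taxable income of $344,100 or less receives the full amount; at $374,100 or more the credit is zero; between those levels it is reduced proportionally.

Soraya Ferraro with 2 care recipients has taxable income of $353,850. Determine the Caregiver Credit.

$567

Caregiver Credit: base = 2 × $420 = $840. $353,850 is $9,750 into a $30,000 phase-out range, leaving 20,250/30,000 of the credit: $840 × 20,250/30,000 = $567.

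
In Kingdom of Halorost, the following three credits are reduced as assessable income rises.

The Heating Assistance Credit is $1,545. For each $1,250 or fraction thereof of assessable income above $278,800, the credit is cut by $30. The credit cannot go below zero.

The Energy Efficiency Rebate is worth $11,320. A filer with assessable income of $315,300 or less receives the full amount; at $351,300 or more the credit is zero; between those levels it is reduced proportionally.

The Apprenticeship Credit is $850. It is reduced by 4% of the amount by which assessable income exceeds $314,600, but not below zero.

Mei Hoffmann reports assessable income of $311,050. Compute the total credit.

$12,935

Heating Assistance Credit: income exceeds $278,800 by $32,250, which is 26 full-or-partial $1,250 increments; reduction = 26 × $30 = $780, leaving $765.
Energy Efficiency Rebate: $311,050 is at or below the $315,300 threshold, so the full $11,320 applies.
Apprenticeship Credit: $311,050 is at or below the $314,600 threshold, so the full $850 applies.
Total: $765 + $11,320 + $850 = $12,935.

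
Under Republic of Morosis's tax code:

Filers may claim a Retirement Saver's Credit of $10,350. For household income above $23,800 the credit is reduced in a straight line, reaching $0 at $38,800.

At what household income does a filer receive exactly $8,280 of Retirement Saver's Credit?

$8,280 is 8,280/10,350 of the full $10,350, so 2,070/10,350 of the $15,000 range has been used: income = $23,800 + $15,000 × 2,070/10,350 = $26,800.

$26,800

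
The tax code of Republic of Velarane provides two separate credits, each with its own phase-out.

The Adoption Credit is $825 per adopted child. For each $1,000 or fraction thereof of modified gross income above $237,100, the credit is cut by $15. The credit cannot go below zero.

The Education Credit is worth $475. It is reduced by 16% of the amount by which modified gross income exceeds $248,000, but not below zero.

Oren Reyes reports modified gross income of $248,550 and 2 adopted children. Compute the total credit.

$1,857

Adoption Credit: base = 2 × $825 = $1,650. income exceeds $237,100 by $11,450, which is 12 full-or-partial $1,000 increments; reduction = 12 × $15 = $180, leaving $1,470.
Education Credit: 16% of the $550 excess over $248,000 is $88; credit = $475 − $88 = $387.
Total: $1,470 + $387 = $1,857.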